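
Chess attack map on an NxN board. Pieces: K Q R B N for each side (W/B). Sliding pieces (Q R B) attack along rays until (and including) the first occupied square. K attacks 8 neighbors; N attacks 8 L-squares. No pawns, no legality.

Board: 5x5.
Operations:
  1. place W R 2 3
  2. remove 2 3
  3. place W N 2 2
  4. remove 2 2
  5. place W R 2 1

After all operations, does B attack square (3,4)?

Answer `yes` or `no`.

Answer: no

Derivation:
Op 1: place WR@(2,3)
Op 2: remove (2,3)
Op 3: place WN@(2,2)
Op 4: remove (2,2)
Op 5: place WR@(2,1)
Per-piece attacks for B:
B attacks (3,4): no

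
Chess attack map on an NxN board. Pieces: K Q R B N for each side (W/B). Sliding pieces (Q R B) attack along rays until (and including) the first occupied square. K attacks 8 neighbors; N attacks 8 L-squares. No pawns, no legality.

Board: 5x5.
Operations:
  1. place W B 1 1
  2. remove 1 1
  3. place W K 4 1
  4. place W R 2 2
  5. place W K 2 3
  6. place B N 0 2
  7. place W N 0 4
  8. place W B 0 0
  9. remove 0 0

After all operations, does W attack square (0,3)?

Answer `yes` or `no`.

Answer: no

Derivation:
Op 1: place WB@(1,1)
Op 2: remove (1,1)
Op 3: place WK@(4,1)
Op 4: place WR@(2,2)
Op 5: place WK@(2,3)
Op 6: place BN@(0,2)
Op 7: place WN@(0,4)
Op 8: place WB@(0,0)
Op 9: remove (0,0)
Per-piece attacks for W:
  WN@(0,4): attacks (1,2) (2,3)
  WR@(2,2): attacks (2,3) (2,1) (2,0) (3,2) (4,2) (1,2) (0,2) [ray(0,1) blocked at (2,3); ray(-1,0) blocked at (0,2)]
  WK@(2,3): attacks (2,4) (2,2) (3,3) (1,3) (3,4) (3,2) (1,4) (1,2)
  WK@(4,1): attacks (4,2) (4,0) (3,1) (3,2) (3,0)
W attacks (0,3): no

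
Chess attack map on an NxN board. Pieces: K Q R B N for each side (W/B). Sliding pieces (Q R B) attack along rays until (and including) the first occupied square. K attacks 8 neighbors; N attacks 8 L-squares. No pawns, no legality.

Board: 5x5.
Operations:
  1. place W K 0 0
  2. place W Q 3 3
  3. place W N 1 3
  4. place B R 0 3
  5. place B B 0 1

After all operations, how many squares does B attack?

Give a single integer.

Op 1: place WK@(0,0)
Op 2: place WQ@(3,3)
Op 3: place WN@(1,3)
Op 4: place BR@(0,3)
Op 5: place BB@(0,1)
Per-piece attacks for B:
  BB@(0,1): attacks (1,2) (2,3) (3,4) (1,0)
  BR@(0,3): attacks (0,4) (0,2) (0,1) (1,3) [ray(0,-1) blocked at (0,1); ray(1,0) blocked at (1,3)]
Union (8 distinct): (0,1) (0,2) (0,4) (1,0) (1,2) (1,3) (2,3) (3,4)

Answer: 8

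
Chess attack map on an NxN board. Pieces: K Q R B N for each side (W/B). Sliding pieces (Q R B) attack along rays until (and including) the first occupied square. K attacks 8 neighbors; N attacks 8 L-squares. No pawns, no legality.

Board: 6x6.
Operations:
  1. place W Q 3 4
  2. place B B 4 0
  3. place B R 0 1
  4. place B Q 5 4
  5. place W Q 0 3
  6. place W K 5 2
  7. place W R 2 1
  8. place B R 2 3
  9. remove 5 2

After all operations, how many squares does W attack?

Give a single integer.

Answer: 26

Derivation:
Op 1: place WQ@(3,4)
Op 2: place BB@(4,0)
Op 3: place BR@(0,1)
Op 4: place BQ@(5,4)
Op 5: place WQ@(0,3)
Op 6: place WK@(5,2)
Op 7: place WR@(2,1)
Op 8: place BR@(2,3)
Op 9: remove (5,2)
Per-piece attacks for W:
  WQ@(0,3): attacks (0,4) (0,5) (0,2) (0,1) (1,3) (2,3) (1,4) (2,5) (1,2) (2,1) [ray(0,-1) blocked at (0,1); ray(1,0) blocked at (2,3); ray(1,-1) blocked at (2,1)]
  WR@(2,1): attacks (2,2) (2,3) (2,0) (3,1) (4,1) (5,1) (1,1) (0,1) [ray(0,1) blocked at (2,3); ray(-1,0) blocked at (0,1)]
  WQ@(3,4): attacks (3,5) (3,3) (3,2) (3,1) (3,0) (4,4) (5,4) (2,4) (1,4) (0,4) (4,5) (4,3) (5,2) (2,5) (2,3) [ray(1,0) blocked at (5,4); ray(-1,-1) blocked at (2,3)]
Union (26 distinct): (0,1) (0,2) (0,4) (0,5) (1,1) (1,2) (1,3) (1,4) (2,0) (2,1) (2,2) (2,3) (2,4) (2,5) (3,0) (3,1) (3,2) (3,3) (3,5) (4,1) (4,3) (4,4) (4,5) (5,1) (5,2) (5,4)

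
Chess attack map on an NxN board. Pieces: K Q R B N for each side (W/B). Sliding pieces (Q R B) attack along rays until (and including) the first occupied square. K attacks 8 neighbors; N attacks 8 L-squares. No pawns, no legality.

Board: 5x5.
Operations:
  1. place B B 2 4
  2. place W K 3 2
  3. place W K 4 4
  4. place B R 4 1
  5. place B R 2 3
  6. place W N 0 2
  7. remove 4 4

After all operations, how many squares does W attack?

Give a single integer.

Op 1: place BB@(2,4)
Op 2: place WK@(3,2)
Op 3: place WK@(4,4)
Op 4: place BR@(4,1)
Op 5: place BR@(2,3)
Op 6: place WN@(0,2)
Op 7: remove (4,4)
Per-piece attacks for W:
  WN@(0,2): attacks (1,4) (2,3) (1,0) (2,1)
  WK@(3,2): attacks (3,3) (3,1) (4,2) (2,2) (4,3) (4,1) (2,3) (2,1)
Union (10 distinct): (1,0) (1,4) (2,1) (2,2) (2,3) (3,1) (3,3) (4,1) (4,2) (4,3)

Answer: 10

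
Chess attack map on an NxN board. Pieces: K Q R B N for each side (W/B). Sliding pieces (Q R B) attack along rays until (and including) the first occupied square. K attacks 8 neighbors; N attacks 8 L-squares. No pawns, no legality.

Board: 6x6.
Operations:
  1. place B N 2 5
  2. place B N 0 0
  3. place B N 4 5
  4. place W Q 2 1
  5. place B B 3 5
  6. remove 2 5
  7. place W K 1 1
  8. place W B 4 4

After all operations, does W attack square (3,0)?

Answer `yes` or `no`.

Answer: yes

Derivation:
Op 1: place BN@(2,5)
Op 2: place BN@(0,0)
Op 3: place BN@(4,5)
Op 4: place WQ@(2,1)
Op 5: place BB@(3,5)
Op 6: remove (2,5)
Op 7: place WK@(1,1)
Op 8: place WB@(4,4)
Per-piece attacks for W:
  WK@(1,1): attacks (1,2) (1,0) (2,1) (0,1) (2,2) (2,0) (0,2) (0,0)
  WQ@(2,1): attacks (2,2) (2,3) (2,4) (2,5) (2,0) (3,1) (4,1) (5,1) (1,1) (3,2) (4,3) (5,4) (3,0) (1,2) (0,3) (1,0) [ray(-1,0) blocked at (1,1)]
  WB@(4,4): attacks (5,5) (5,3) (3,5) (3,3) (2,2) (1,1) [ray(-1,1) blocked at (3,5); ray(-1,-1) blocked at (1,1)]
W attacks (3,0): yes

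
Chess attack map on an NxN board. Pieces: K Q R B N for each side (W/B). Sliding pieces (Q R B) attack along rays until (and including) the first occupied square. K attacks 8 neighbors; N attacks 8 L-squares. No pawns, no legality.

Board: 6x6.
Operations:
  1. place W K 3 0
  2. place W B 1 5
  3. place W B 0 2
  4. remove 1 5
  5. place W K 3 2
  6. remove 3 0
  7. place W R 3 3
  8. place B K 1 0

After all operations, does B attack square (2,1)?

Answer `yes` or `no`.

Op 1: place WK@(3,0)
Op 2: place WB@(1,5)
Op 3: place WB@(0,2)
Op 4: remove (1,5)
Op 5: place WK@(3,2)
Op 6: remove (3,0)
Op 7: place WR@(3,3)
Op 8: place BK@(1,0)
Per-piece attacks for B:
  BK@(1,0): attacks (1,1) (2,0) (0,0) (2,1) (0,1)
B attacks (2,1): yes

Answer: yes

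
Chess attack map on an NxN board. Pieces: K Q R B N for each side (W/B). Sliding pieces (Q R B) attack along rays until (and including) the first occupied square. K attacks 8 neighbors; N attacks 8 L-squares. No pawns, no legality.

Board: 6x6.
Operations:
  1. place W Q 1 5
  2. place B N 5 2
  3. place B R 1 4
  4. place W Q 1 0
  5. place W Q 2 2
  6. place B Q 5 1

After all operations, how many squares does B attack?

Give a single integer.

Answer: 19

Derivation:
Op 1: place WQ@(1,5)
Op 2: place BN@(5,2)
Op 3: place BR@(1,4)
Op 4: place WQ@(1,0)
Op 5: place WQ@(2,2)
Op 6: place BQ@(5,1)
Per-piece attacks for B:
  BR@(1,4): attacks (1,5) (1,3) (1,2) (1,1) (1,0) (2,4) (3,4) (4,4) (5,4) (0,4) [ray(0,1) blocked at (1,5); ray(0,-1) blocked at (1,0)]
  BQ@(5,1): attacks (5,2) (5,0) (4,1) (3,1) (2,1) (1,1) (0,1) (4,2) (3,3) (2,4) (1,5) (4,0) [ray(0,1) blocked at (5,2); ray(-1,1) blocked at (1,5)]
  BN@(5,2): attacks (4,4) (3,3) (4,0) (3,1)
Union (19 distinct): (0,1) (0,4) (1,0) (1,1) (1,2) (1,3) (1,5) (2,1) (2,4) (3,1) (3,3) (3,4) (4,0) (4,1) (4,2) (4,4) (5,0) (5,2) (5,4)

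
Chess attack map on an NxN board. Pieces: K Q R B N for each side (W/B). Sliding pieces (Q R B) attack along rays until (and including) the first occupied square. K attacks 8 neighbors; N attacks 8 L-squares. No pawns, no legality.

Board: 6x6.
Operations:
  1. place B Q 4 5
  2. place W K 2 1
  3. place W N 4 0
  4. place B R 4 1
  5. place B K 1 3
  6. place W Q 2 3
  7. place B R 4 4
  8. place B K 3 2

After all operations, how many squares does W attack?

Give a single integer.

Op 1: place BQ@(4,5)
Op 2: place WK@(2,1)
Op 3: place WN@(4,0)
Op 4: place BR@(4,1)
Op 5: place BK@(1,3)
Op 6: place WQ@(2,3)
Op 7: place BR@(4,4)
Op 8: place BK@(3,2)
Per-piece attacks for W:
  WK@(2,1): attacks (2,2) (2,0) (3,1) (1,1) (3,2) (3,0) (1,2) (1,0)
  WQ@(2,3): attacks (2,4) (2,5) (2,2) (2,1) (3,3) (4,3) (5,3) (1,3) (3,4) (4,5) (3,2) (1,4) (0,5) (1,2) (0,1) [ray(0,-1) blocked at (2,1); ray(-1,0) blocked at (1,3); ray(1,1) blocked at (4,5); ray(1,-1) blocked at (3,2)]
  WN@(4,0): attacks (5,2) (3,2) (2,1)
Union (21 distinct): (0,1) (0,5) (1,0) (1,1) (1,2) (1,3) (1,4) (2,0) (2,1) (2,2) (2,4) (2,5) (3,0) (3,1) (3,2) (3,3) (3,4) (4,3) (4,5) (5,2) (5,3)

Answer: 21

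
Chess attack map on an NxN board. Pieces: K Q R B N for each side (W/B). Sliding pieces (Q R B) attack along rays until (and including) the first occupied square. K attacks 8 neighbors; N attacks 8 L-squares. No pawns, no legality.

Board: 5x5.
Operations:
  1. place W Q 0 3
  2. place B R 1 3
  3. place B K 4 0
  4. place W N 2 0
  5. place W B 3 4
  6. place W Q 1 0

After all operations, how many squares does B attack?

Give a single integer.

Answer: 11

Derivation:
Op 1: place WQ@(0,3)
Op 2: place BR@(1,3)
Op 3: place BK@(4,0)
Op 4: place WN@(2,0)
Op 5: place WB@(3,4)
Op 6: place WQ@(1,0)
Per-piece attacks for B:
  BR@(1,3): attacks (1,4) (1,2) (1,1) (1,0) (2,3) (3,3) (4,3) (0,3) [ray(0,-1) blocked at (1,0); ray(-1,0) blocked at (0,3)]
  BK@(4,0): attacks (4,1) (3,0) (3,1)
Union (11 distinct): (0,3) (1,0) (1,1) (1,2) (1,4) (2,3) (3,0) (3,1) (3,3) (4,1) (4,3)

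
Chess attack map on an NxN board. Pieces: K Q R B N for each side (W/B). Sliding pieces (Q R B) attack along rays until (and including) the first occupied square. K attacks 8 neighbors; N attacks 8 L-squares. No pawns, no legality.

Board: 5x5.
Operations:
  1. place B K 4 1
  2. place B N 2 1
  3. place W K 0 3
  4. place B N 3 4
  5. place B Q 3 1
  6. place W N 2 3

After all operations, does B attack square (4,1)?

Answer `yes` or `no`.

Answer: yes

Derivation:
Op 1: place BK@(4,1)
Op 2: place BN@(2,1)
Op 3: place WK@(0,3)
Op 4: place BN@(3,4)
Op 5: place BQ@(3,1)
Op 6: place WN@(2,3)
Per-piece attacks for B:
  BN@(2,1): attacks (3,3) (4,2) (1,3) (0,2) (4,0) (0,0)
  BQ@(3,1): attacks (3,2) (3,3) (3,4) (3,0) (4,1) (2,1) (4,2) (4,0) (2,2) (1,3) (0,4) (2,0) [ray(0,1) blocked at (3,4); ray(1,0) blocked at (4,1); ray(-1,0) blocked at (2,1)]
  BN@(3,4): attacks (4,2) (2,2) (1,3)
  BK@(4,1): attacks (4,2) (4,0) (3,1) (3,2) (3,0)
B attacks (4,1): yes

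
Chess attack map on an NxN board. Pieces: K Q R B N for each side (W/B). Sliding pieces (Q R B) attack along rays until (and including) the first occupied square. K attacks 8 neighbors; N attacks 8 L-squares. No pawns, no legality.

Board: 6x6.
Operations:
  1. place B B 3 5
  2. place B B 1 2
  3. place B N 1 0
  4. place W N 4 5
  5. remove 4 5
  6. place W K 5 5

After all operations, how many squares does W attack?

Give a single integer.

Op 1: place BB@(3,5)
Op 2: place BB@(1,2)
Op 3: place BN@(1,0)
Op 4: place WN@(4,5)
Op 5: remove (4,5)
Op 6: place WK@(5,5)
Per-piece attacks for W:
  WK@(5,5): attacks (5,4) (4,5) (4,4)
Union (3 distinct): (4,4) (4,5) (5,4)

Answer: 3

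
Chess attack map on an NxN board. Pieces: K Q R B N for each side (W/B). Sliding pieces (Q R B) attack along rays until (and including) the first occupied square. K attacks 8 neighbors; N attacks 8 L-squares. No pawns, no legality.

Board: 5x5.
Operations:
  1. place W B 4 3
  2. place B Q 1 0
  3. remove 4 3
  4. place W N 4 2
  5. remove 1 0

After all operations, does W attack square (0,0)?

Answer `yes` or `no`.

Op 1: place WB@(4,3)
Op 2: place BQ@(1,0)
Op 3: remove (4,3)
Op 4: place WN@(4,2)
Op 5: remove (1,0)
Per-piece attacks for W:
  WN@(4,2): attacks (3,4) (2,3) (3,0) (2,1)
W attacks (0,0): no

Answer: no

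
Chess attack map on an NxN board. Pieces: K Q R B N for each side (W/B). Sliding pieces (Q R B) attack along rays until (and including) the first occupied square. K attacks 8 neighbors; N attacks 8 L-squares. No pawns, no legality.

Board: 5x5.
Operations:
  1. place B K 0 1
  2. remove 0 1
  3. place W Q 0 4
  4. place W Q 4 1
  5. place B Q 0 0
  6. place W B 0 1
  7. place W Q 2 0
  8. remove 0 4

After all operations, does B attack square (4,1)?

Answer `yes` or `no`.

Op 1: place BK@(0,1)
Op 2: remove (0,1)
Op 3: place WQ@(0,4)
Op 4: place WQ@(4,1)
Op 5: place BQ@(0,0)
Op 6: place WB@(0,1)
Op 7: place WQ@(2,0)
Op 8: remove (0,4)
Per-piece attacks for B:
  BQ@(0,0): attacks (0,1) (1,0) (2,0) (1,1) (2,2) (3,3) (4,4) [ray(0,1) blocked at (0,1); ray(1,0) blocked at (2,0)]
B attacks (4,1): no

Answer: no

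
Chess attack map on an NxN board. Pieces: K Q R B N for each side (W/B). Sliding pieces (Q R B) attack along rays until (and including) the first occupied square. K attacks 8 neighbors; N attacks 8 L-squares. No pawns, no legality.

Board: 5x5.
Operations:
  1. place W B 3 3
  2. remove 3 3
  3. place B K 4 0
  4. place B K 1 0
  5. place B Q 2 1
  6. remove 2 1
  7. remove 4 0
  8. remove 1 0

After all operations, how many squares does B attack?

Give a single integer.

Op 1: place WB@(3,3)
Op 2: remove (3,3)
Op 3: place BK@(4,0)
Op 4: place BK@(1,0)
Op 5: place BQ@(2,1)
Op 6: remove (2,1)
Op 7: remove (4,0)
Op 8: remove (1,0)
Per-piece attacks for B:
Union (0 distinct): (none)

Answer: 0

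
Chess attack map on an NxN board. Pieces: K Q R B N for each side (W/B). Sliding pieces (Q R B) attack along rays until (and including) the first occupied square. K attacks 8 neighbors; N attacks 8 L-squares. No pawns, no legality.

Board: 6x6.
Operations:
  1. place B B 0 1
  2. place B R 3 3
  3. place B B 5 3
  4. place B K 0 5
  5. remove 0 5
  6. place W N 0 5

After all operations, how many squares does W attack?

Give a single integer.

Answer: 2

Derivation:
Op 1: place BB@(0,1)
Op 2: place BR@(3,3)
Op 3: place BB@(5,3)
Op 4: place BK@(0,5)
Op 5: remove (0,5)
Op 6: place WN@(0,5)
Per-piece attacks for W:
  WN@(0,5): attacks (1,3) (2,4)
Union (2 distinct): (1,3) (2,4)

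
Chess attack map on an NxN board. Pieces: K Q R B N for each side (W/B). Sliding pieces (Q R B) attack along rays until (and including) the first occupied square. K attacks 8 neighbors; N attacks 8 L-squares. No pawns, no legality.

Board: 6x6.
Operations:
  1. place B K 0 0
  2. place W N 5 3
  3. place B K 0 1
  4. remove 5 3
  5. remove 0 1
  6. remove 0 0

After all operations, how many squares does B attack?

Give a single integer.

Op 1: place BK@(0,0)
Op 2: place WN@(5,3)
Op 3: place BK@(0,1)
Op 4: remove (5,3)
Op 5: remove (0,1)
Op 6: remove (0,0)
Per-piece attacks for B:
Union (0 distinct): (none)

Answer: 0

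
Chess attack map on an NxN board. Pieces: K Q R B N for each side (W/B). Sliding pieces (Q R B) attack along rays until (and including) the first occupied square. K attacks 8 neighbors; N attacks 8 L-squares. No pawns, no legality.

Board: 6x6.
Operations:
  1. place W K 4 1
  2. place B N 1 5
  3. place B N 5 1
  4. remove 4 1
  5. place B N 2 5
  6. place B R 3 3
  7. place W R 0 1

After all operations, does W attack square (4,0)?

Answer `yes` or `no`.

Answer: no

Derivation:
Op 1: place WK@(4,1)
Op 2: place BN@(1,5)
Op 3: place BN@(5,1)
Op 4: remove (4,1)
Op 5: place BN@(2,5)
Op 6: place BR@(3,3)
Op 7: place WR@(0,1)
Per-piece attacks for W:
  WR@(0,1): attacks (0,2) (0,3) (0,4) (0,5) (0,0) (1,1) (2,1) (3,1) (4,1) (5,1) [ray(1,0) blocked at (5,1)]
W attacks (4,0): no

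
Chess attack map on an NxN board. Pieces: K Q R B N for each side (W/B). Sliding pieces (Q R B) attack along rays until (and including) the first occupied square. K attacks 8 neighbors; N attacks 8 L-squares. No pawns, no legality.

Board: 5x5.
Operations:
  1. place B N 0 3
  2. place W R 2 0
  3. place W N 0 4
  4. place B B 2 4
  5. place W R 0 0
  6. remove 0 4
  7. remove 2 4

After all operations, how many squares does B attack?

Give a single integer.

Op 1: place BN@(0,3)
Op 2: place WR@(2,0)
Op 3: place WN@(0,4)
Op 4: place BB@(2,4)
Op 5: place WR@(0,0)
Op 6: remove (0,4)
Op 7: remove (2,4)
Per-piece attacks for B:
  BN@(0,3): attacks (2,4) (1,1) (2,2)
Union (3 distinct): (1,1) (2,2) (2,4)

Answer: 3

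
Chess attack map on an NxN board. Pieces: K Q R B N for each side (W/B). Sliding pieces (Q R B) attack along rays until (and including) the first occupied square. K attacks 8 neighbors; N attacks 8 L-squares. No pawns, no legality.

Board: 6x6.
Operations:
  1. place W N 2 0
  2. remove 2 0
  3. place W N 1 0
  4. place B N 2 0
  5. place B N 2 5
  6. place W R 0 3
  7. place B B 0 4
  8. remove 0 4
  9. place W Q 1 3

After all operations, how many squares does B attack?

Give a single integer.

Op 1: place WN@(2,0)
Op 2: remove (2,0)
Op 3: place WN@(1,0)
Op 4: place BN@(2,0)
Op 5: place BN@(2,5)
Op 6: place WR@(0,3)
Op 7: place BB@(0,4)
Op 8: remove (0,4)
Op 9: place WQ@(1,3)
Per-piece attacks for B:
  BN@(2,0): attacks (3,2) (4,1) (1,2) (0,1)
  BN@(2,5): attacks (3,3) (4,4) (1,3) (0,4)
Union (8 distinct): (0,1) (0,4) (1,2) (1,3) (3,2) (3,3) (4,1) (4,4)

Answer: 8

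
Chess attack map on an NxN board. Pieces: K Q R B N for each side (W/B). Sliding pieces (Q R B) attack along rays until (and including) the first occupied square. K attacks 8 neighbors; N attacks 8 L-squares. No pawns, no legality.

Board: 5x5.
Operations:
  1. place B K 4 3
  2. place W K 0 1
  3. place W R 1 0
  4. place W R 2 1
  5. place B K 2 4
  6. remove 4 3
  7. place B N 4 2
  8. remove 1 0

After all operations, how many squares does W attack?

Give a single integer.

Answer: 12

Derivation:
Op 1: place BK@(4,3)
Op 2: place WK@(0,1)
Op 3: place WR@(1,0)
Op 4: place WR@(2,1)
Op 5: place BK@(2,4)
Op 6: remove (4,3)
Op 7: place BN@(4,2)
Op 8: remove (1,0)
Per-piece attacks for W:
  WK@(0,1): attacks (0,2) (0,0) (1,1) (1,2) (1,0)
  WR@(2,1): attacks (2,2) (2,3) (2,4) (2,0) (3,1) (4,1) (1,1) (0,1) [ray(0,1) blocked at (2,4); ray(-1,0) blocked at (0,1)]
Union (12 distinct): (0,0) (0,1) (0,2) (1,0) (1,1) (1,2) (2,0) (2,2) (2,3) (2,4) (3,1) (4,1)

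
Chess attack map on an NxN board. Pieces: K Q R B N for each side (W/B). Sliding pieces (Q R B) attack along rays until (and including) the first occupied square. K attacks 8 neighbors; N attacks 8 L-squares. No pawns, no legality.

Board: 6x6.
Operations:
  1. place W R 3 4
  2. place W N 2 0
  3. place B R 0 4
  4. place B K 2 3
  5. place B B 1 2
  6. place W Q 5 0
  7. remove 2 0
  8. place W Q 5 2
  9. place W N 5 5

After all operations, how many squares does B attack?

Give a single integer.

Op 1: place WR@(3,4)
Op 2: place WN@(2,0)
Op 3: place BR@(0,4)
Op 4: place BK@(2,3)
Op 5: place BB@(1,2)
Op 6: place WQ@(5,0)
Op 7: remove (2,0)
Op 8: place WQ@(5,2)
Op 9: place WN@(5,5)
Per-piece attacks for B:
  BR@(0,4): attacks (0,5) (0,3) (0,2) (0,1) (0,0) (1,4) (2,4) (3,4) [ray(1,0) blocked at (3,4)]
  BB@(1,2): attacks (2,3) (2,1) (3,0) (0,3) (0,1) [ray(1,1) blocked at (2,3)]
  BK@(2,3): attacks (2,4) (2,2) (3,3) (1,3) (3,4) (3,2) (1,4) (1,2)
Union (16 distinct): (0,0) (0,1) (0,2) (0,3) (0,5) (1,2) (1,3) (1,4) (2,1) (2,2) (2,3) (2,4) (3,0) (3,2) (3,3) (3,4)

Answer: 16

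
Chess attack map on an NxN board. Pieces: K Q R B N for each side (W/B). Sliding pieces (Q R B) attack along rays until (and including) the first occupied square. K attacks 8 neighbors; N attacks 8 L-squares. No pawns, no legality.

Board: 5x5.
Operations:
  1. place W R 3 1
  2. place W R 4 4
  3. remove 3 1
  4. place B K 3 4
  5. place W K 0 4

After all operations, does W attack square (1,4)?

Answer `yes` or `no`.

Op 1: place WR@(3,1)
Op 2: place WR@(4,4)
Op 3: remove (3,1)
Op 4: place BK@(3,4)
Op 5: place WK@(0,4)
Per-piece attacks for W:
  WK@(0,4): attacks (0,3) (1,4) (1,3)
  WR@(4,4): attacks (4,3) (4,2) (4,1) (4,0) (3,4) [ray(-1,0) blocked at (3,4)]
W attacks (1,4): yes

Answer: yes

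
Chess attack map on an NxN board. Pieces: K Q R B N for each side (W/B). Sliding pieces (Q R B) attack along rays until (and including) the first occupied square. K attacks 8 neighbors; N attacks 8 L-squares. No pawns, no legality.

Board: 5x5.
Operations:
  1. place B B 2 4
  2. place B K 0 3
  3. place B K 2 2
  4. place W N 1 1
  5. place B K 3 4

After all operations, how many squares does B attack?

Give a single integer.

Op 1: place BB@(2,4)
Op 2: place BK@(0,3)
Op 3: place BK@(2,2)
Op 4: place WN@(1,1)
Op 5: place BK@(3,4)
Per-piece attacks for B:
  BK@(0,3): attacks (0,4) (0,2) (1,3) (1,4) (1,2)
  BK@(2,2): attacks (2,3) (2,1) (3,2) (1,2) (3,3) (3,1) (1,3) (1,1)
  BB@(2,4): attacks (3,3) (4,2) (1,3) (0,2)
  BK@(3,4): attacks (3,3) (4,4) (2,4) (4,3) (2,3)
Union (15 distinct): (0,2) (0,4) (1,1) (1,2) (1,3) (1,4) (2,1) (2,3) (2,4) (3,1) (3,2) (3,3) (4,2) (4,3) (4,4)

Answer: 15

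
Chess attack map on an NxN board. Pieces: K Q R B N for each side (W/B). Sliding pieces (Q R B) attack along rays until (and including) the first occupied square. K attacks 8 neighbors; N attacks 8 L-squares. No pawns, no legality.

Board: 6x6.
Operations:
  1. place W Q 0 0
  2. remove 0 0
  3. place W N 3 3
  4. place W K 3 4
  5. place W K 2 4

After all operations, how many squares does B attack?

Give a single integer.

Answer: 0

Derivation:
Op 1: place WQ@(0,0)
Op 2: remove (0,0)
Op 3: place WN@(3,3)
Op 4: place WK@(3,4)
Op 5: place WK@(2,4)
Per-piece attacks for B:
Union (0 distinct): (none)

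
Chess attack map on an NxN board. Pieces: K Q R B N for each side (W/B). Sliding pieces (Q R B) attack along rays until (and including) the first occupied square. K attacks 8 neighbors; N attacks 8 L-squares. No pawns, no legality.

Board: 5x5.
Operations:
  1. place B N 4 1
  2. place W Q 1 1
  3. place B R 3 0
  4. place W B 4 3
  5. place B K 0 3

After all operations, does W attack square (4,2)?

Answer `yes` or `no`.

Answer: no

Derivation:
Op 1: place BN@(4,1)
Op 2: place WQ@(1,1)
Op 3: place BR@(3,0)
Op 4: place WB@(4,3)
Op 5: place BK@(0,3)
Per-piece attacks for W:
  WQ@(1,1): attacks (1,2) (1,3) (1,4) (1,0) (2,1) (3,1) (4,1) (0,1) (2,2) (3,3) (4,4) (2,0) (0,2) (0,0) [ray(1,0) blocked at (4,1)]
  WB@(4,3): attacks (3,4) (3,2) (2,1) (1,0)
W attacks (4,2): no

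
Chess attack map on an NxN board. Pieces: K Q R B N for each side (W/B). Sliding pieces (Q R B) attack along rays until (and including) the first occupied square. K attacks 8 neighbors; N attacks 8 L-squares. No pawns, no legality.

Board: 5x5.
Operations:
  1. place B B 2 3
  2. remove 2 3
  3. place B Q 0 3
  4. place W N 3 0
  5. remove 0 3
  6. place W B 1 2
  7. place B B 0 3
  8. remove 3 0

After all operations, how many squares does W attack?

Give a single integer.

Op 1: place BB@(2,3)
Op 2: remove (2,3)
Op 3: place BQ@(0,3)
Op 4: place WN@(3,0)
Op 5: remove (0,3)
Op 6: place WB@(1,2)
Op 7: place BB@(0,3)
Op 8: remove (3,0)
Per-piece attacks for W:
  WB@(1,2): attacks (2,3) (3,4) (2,1) (3,0) (0,3) (0,1) [ray(-1,1) blocked at (0,3)]
Union (6 distinct): (0,1) (0,3) (2,1) (2,3) (3,0) (3,4)

Answer: 6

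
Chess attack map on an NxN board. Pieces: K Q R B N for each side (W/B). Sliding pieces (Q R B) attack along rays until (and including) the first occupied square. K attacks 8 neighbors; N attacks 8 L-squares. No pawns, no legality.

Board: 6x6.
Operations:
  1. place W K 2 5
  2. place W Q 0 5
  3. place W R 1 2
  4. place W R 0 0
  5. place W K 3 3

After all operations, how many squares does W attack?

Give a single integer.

Op 1: place WK@(2,5)
Op 2: place WQ@(0,5)
Op 3: place WR@(1,2)
Op 4: place WR@(0,0)
Op 5: place WK@(3,3)
Per-piece attacks for W:
  WR@(0,0): attacks (0,1) (0,2) (0,3) (0,4) (0,5) (1,0) (2,0) (3,0) (4,0) (5,0) [ray(0,1) blocked at (0,5)]
  WQ@(0,5): attacks (0,4) (0,3) (0,2) (0,1) (0,0) (1,5) (2,5) (1,4) (2,3) (3,2) (4,1) (5,0) [ray(0,-1) blocked at (0,0); ray(1,0) blocked at (2,5)]
  WR@(1,2): attacks (1,3) (1,4) (1,5) (1,1) (1,0) (2,2) (3,2) (4,2) (5,2) (0,2)
  WK@(2,5): attacks (2,4) (3,5) (1,5) (3,4) (1,4)
  WK@(3,3): attacks (3,4) (3,2) (4,3) (2,3) (4,4) (4,2) (2,4) (2,2)
Union (27 distinct): (0,0) (0,1) (0,2) (0,3) (0,4) (0,5) (1,0) (1,1) (1,3) (1,4) (1,5) (2,0) (2,2) (2,3) (2,4) (2,5) (3,0) (3,2) (3,4) (3,5) (4,0) (4,1) (4,2) (4,3) (4,4) (5,0) (5,2)

Answer: 27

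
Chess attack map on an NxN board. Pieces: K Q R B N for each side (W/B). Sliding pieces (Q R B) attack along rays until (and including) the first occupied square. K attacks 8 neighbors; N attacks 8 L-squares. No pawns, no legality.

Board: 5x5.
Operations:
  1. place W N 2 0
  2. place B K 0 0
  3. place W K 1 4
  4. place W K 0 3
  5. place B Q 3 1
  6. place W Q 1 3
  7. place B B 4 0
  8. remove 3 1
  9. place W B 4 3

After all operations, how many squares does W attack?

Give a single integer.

Op 1: place WN@(2,0)
Op 2: place BK@(0,0)
Op 3: place WK@(1,4)
Op 4: place WK@(0,3)
Op 5: place BQ@(3,1)
Op 6: place WQ@(1,3)
Op 7: place BB@(4,0)
Op 8: remove (3,1)
Op 9: place WB@(4,3)
Per-piece attacks for W:
  WK@(0,3): attacks (0,4) (0,2) (1,3) (1,4) (1,2)
  WQ@(1,3): attacks (1,4) (1,2) (1,1) (1,0) (2,3) (3,3) (4,3) (0,3) (2,4) (2,2) (3,1) (4,0) (0,4) (0,2) [ray(0,1) blocked at (1,4); ray(1,0) blocked at (4,3); ray(-1,0) blocked at (0,3); ray(1,-1) blocked at (4,0)]
  WK@(1,4): attacks (1,3) (2,4) (0,4) (2,3) (0,3)
  WN@(2,0): attacks (3,2) (4,1) (1,2) (0,1)
  WB@(4,3): attacks (3,4) (3,2) (2,1) (1,0)
Union (20 distinct): (0,1) (0,2) (0,3) (0,4) (1,0) (1,1) (1,2) (1,3) (1,4) (2,1) (2,2) (2,3) (2,4) (3,1) (3,2) (3,3) (3,4) (4,0) (4,1) (4,3)

Answer: 20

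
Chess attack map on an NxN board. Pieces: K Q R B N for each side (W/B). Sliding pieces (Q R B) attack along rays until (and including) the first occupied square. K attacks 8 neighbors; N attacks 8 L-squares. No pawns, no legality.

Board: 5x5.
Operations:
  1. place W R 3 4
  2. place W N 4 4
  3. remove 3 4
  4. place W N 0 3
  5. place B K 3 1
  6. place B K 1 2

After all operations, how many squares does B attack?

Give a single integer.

Op 1: place WR@(3,4)
Op 2: place WN@(4,4)
Op 3: remove (3,4)
Op 4: place WN@(0,3)
Op 5: place BK@(3,1)
Op 6: place BK@(1,2)
Per-piece attacks for B:
  BK@(1,2): attacks (1,3) (1,1) (2,2) (0,2) (2,3) (2,1) (0,3) (0,1)
  BK@(3,1): attacks (3,2) (3,0) (4,1) (2,1) (4,2) (4,0) (2,2) (2,0)
Union (14 distinct): (0,1) (0,2) (0,3) (1,1) (1,3) (2,0) (2,1) (2,2) (2,3) (3,0) (3,2) (4,0) (4,1) (4,2)

Answer: 14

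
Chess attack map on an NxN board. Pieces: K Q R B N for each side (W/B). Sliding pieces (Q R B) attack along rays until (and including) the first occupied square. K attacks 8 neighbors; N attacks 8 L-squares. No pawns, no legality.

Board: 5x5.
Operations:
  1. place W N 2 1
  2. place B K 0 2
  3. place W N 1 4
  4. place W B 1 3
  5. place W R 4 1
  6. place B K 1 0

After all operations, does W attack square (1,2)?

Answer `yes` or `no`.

Op 1: place WN@(2,1)
Op 2: place BK@(0,2)
Op 3: place WN@(1,4)
Op 4: place WB@(1,3)
Op 5: place WR@(4,1)
Op 6: place BK@(1,0)
Per-piece attacks for W:
  WB@(1,3): attacks (2,4) (2,2) (3,1) (4,0) (0,4) (0,2) [ray(-1,-1) blocked at (0,2)]
  WN@(1,4): attacks (2,2) (3,3) (0,2)
  WN@(2,1): attacks (3,3) (4,2) (1,3) (0,2) (4,0) (0,0)
  WR@(4,1): attacks (4,2) (4,3) (4,4) (4,0) (3,1) (2,1) [ray(-1,0) blocked at (2,1)]
W attacks (1,2): no

Answer: no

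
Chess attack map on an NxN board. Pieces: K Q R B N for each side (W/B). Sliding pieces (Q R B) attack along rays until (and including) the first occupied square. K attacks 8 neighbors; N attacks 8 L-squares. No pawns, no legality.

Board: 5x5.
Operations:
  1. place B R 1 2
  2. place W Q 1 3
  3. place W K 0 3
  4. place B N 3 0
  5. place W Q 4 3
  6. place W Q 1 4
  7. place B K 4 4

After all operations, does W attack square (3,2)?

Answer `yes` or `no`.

Op 1: place BR@(1,2)
Op 2: place WQ@(1,3)
Op 3: place WK@(0,3)
Op 4: place BN@(3,0)
Op 5: place WQ@(4,3)
Op 6: place WQ@(1,4)
Op 7: place BK@(4,4)
Per-piece attacks for W:
  WK@(0,3): attacks (0,4) (0,2) (1,3) (1,4) (1,2)
  WQ@(1,3): attacks (1,4) (1,2) (2,3) (3,3) (4,3) (0,3) (2,4) (2,2) (3,1) (4,0) (0,4) (0,2) [ray(0,1) blocked at (1,4); ray(0,-1) blocked at (1,2); ray(1,0) blocked at (4,3); ray(-1,0) blocked at (0,3)]
  WQ@(1,4): attacks (1,3) (2,4) (3,4) (4,4) (0,4) (2,3) (3,2) (4,1) (0,3) [ray(0,-1) blocked at (1,3); ray(1,0) blocked at (4,4); ray(-1,-1) blocked at (0,3)]
  WQ@(4,3): attacks (4,4) (4,2) (4,1) (4,0) (3,3) (2,3) (1,3) (3,4) (3,2) (2,1) (1,0) [ray(0,1) blocked at (4,4); ray(-1,0) blocked at (1,3)]
W attacks (3,2): yes

Answer: yes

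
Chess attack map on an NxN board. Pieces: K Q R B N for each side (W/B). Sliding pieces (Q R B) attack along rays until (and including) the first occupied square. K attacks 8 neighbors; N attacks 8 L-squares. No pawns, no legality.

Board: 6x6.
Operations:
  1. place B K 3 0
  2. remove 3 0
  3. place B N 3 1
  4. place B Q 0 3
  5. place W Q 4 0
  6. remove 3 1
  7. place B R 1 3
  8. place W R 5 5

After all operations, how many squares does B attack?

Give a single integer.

Op 1: place BK@(3,0)
Op 2: remove (3,0)
Op 3: place BN@(3,1)
Op 4: place BQ@(0,3)
Op 5: place WQ@(4,0)
Op 6: remove (3,1)
Op 7: place BR@(1,3)
Op 8: place WR@(5,5)
Per-piece attacks for B:
  BQ@(0,3): attacks (0,4) (0,5) (0,2) (0,1) (0,0) (1,3) (1,4) (2,5) (1,2) (2,1) (3,0) [ray(1,0) blocked at (1,3)]
  BR@(1,3): attacks (1,4) (1,5) (1,2) (1,1) (1,0) (2,3) (3,3) (4,3) (5,3) (0,3) [ray(-1,0) blocked at (0,3)]
Union (19 distinct): (0,0) (0,1) (0,2) (0,3) (0,4) (0,5) (1,0) (1,1) (1,2) (1,3) (1,4) (1,5) (2,1) (2,3) (2,5) (3,0) (3,3) (4,3) (5,3)

Answer: 19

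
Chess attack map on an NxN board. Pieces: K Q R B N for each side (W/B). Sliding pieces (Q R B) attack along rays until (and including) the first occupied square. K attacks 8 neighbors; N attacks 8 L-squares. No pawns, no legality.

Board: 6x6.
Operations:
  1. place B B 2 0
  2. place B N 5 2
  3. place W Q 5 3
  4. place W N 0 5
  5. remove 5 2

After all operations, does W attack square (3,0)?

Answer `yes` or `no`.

Answer: no

Derivation:
Op 1: place BB@(2,0)
Op 2: place BN@(5,2)
Op 3: place WQ@(5,3)
Op 4: place WN@(0,5)
Op 5: remove (5,2)
Per-piece attacks for W:
  WN@(0,5): attacks (1,3) (2,4)
  WQ@(5,3): attacks (5,4) (5,5) (5,2) (5,1) (5,0) (4,3) (3,3) (2,3) (1,3) (0,3) (4,4) (3,5) (4,2) (3,1) (2,0) [ray(-1,-1) blocked at (2,0)]
W attacks (3,0): no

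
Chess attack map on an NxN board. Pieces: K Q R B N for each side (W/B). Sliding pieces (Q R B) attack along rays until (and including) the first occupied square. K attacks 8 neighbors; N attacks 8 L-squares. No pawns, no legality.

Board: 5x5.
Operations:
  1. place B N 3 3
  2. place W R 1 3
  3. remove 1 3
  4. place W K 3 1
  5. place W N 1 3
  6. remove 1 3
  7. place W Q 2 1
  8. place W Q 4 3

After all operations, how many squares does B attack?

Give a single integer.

Op 1: place BN@(3,3)
Op 2: place WR@(1,3)
Op 3: remove (1,3)
Op 4: place WK@(3,1)
Op 5: place WN@(1,3)
Op 6: remove (1,3)
Op 7: place WQ@(2,1)
Op 8: place WQ@(4,3)
Per-piece attacks for B:
  BN@(3,3): attacks (1,4) (4,1) (2,1) (1,2)
Union (4 distinct): (1,2) (1,4) (2,1) (4,1)

Answer: 4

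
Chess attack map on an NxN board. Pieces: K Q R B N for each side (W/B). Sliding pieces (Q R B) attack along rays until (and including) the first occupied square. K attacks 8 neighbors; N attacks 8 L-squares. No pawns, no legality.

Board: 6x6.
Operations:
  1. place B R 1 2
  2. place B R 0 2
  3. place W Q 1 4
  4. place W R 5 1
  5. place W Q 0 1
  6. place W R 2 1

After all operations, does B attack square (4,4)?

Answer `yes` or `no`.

Op 1: place BR@(1,2)
Op 2: place BR@(0,2)
Op 3: place WQ@(1,4)
Op 4: place WR@(5,1)
Op 5: place WQ@(0,1)
Op 6: place WR@(2,1)
Per-piece attacks for B:
  BR@(0,2): attacks (0,3) (0,4) (0,5) (0,1) (1,2) [ray(0,-1) blocked at (0,1); ray(1,0) blocked at (1,2)]
  BR@(1,2): attacks (1,3) (1,4) (1,1) (1,0) (2,2) (3,2) (4,2) (5,2) (0,2) [ray(0,1) blocked at (1,4); ray(-1,0) blocked at (0,2)]
B attacks (4,4): no

Answer: no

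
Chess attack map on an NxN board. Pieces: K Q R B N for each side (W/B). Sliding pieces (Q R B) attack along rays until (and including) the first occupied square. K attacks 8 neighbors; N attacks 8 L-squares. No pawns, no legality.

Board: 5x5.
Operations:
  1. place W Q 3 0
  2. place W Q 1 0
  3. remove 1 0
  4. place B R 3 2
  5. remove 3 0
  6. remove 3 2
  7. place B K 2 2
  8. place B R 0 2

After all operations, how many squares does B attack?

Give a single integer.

Answer: 13

Derivation:
Op 1: place WQ@(3,0)
Op 2: place WQ@(1,0)
Op 3: remove (1,0)
Op 4: place BR@(3,2)
Op 5: remove (3,0)
Op 6: remove (3,2)
Op 7: place BK@(2,2)
Op 8: place BR@(0,2)
Per-piece attacks for B:
  BR@(0,2): attacks (0,3) (0,4) (0,1) (0,0) (1,2) (2,2) [ray(1,0) blocked at (2,2)]
  BK@(2,2): attacks (2,3) (2,1) (3,2) (1,2) (3,3) (3,1) (1,3) (1,1)
Union (13 distinct): (0,0) (0,1) (0,3) (0,4) (1,1) (1,2) (1,3) (2,1) (2,2) (2,3) (3,1) (3,2) (3,3)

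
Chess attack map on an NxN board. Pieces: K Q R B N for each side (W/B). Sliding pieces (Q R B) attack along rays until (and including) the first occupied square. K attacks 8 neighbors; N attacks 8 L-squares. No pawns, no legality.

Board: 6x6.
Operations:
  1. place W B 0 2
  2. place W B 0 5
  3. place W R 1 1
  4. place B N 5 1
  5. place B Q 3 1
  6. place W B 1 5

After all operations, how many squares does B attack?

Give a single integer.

Op 1: place WB@(0,2)
Op 2: place WB@(0,5)
Op 3: place WR@(1,1)
Op 4: place BN@(5,1)
Op 5: place BQ@(3,1)
Op 6: place WB@(1,5)
Per-piece attacks for B:
  BQ@(3,1): attacks (3,2) (3,3) (3,4) (3,5) (3,0) (4,1) (5,1) (2,1) (1,1) (4,2) (5,3) (4,0) (2,2) (1,3) (0,4) (2,0) [ray(1,0) blocked at (5,1); ray(-1,0) blocked at (1,1)]
  BN@(5,1): attacks (4,3) (3,2) (3,0)
Union (17 distinct): (0,4) (1,1) (1,3) (2,0) (2,1) (2,2) (3,0) (3,2) (3,3) (3,4) (3,5) (4,0) (4,1) (4,2) (4,3) (5,1) (5,3)

Answer: 17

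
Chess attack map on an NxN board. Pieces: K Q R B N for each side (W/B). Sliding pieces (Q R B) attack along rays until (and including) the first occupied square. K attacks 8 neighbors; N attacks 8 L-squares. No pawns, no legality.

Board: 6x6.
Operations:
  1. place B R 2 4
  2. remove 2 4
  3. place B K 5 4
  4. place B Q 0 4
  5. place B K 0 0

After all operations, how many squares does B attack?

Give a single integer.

Op 1: place BR@(2,4)
Op 2: remove (2,4)
Op 3: place BK@(5,4)
Op 4: place BQ@(0,4)
Op 5: place BK@(0,0)
Per-piece attacks for B:
  BK@(0,0): attacks (0,1) (1,0) (1,1)
  BQ@(0,4): attacks (0,5) (0,3) (0,2) (0,1) (0,0) (1,4) (2,4) (3,4) (4,4) (5,4) (1,5) (1,3) (2,2) (3,1) (4,0) [ray(0,-1) blocked at (0,0); ray(1,0) blocked at (5,4)]
  BK@(5,4): attacks (5,5) (5,3) (4,4) (4,5) (4,3)
Union (21 distinct): (0,0) (0,1) (0,2) (0,3) (0,5) (1,0) (1,1) (1,3) (1,4) (1,5) (2,2) (2,4) (3,1) (3,4) (4,0) (4,3) (4,4) (4,5) (5,3) (5,4) (5,5)

Answer: 21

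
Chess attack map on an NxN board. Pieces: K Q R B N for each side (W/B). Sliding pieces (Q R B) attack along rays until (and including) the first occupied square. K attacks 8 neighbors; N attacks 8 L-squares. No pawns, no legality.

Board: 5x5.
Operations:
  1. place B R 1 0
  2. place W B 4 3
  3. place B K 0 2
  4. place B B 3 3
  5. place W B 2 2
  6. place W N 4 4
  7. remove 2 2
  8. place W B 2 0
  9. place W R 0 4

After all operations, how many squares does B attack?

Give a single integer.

Answer: 12

Derivation:
Op 1: place BR@(1,0)
Op 2: place WB@(4,3)
Op 3: place BK@(0,2)
Op 4: place BB@(3,3)
Op 5: place WB@(2,2)
Op 6: place WN@(4,4)
Op 7: remove (2,2)
Op 8: place WB@(2,0)
Op 9: place WR@(0,4)
Per-piece attacks for B:
  BK@(0,2): attacks (0,3) (0,1) (1,2) (1,3) (1,1)
  BR@(1,0): attacks (1,1) (1,2) (1,3) (1,4) (2,0) (0,0) [ray(1,0) blocked at (2,0)]
  BB@(3,3): attacks (4,4) (4,2) (2,4) (2,2) (1,1) (0,0) [ray(1,1) blocked at (4,4)]
Union (12 distinct): (0,0) (0,1) (0,3) (1,1) (1,2) (1,3) (1,4) (2,0) (2,2) (2,4) (4,2) (4,4)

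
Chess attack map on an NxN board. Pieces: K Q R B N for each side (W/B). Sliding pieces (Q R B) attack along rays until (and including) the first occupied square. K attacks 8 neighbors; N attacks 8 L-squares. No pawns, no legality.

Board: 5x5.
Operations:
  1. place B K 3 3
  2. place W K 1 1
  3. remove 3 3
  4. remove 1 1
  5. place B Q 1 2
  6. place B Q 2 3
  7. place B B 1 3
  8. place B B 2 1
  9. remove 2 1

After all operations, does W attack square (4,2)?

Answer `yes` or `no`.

Answer: no

Derivation:
Op 1: place BK@(3,3)
Op 2: place WK@(1,1)
Op 3: remove (3,3)
Op 4: remove (1,1)
Op 5: place BQ@(1,2)
Op 6: place BQ@(2,3)
Op 7: place BB@(1,3)
Op 8: place BB@(2,1)
Op 9: remove (2,1)
Per-piece attacks for W:
W attacks (4,2): no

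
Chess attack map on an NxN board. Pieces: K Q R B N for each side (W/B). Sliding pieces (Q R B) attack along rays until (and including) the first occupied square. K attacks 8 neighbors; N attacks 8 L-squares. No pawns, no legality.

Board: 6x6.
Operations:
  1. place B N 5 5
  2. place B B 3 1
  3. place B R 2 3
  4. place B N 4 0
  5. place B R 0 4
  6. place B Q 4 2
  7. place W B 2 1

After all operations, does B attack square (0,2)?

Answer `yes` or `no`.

Op 1: place BN@(5,5)
Op 2: place BB@(3,1)
Op 3: place BR@(2,3)
Op 4: place BN@(4,0)
Op 5: place BR@(0,4)
Op 6: place BQ@(4,2)
Op 7: place WB@(2,1)
Per-piece attacks for B:
  BR@(0,4): attacks (0,5) (0,3) (0,2) (0,1) (0,0) (1,4) (2,4) (3,4) (4,4) (5,4)
  BR@(2,3): attacks (2,4) (2,5) (2,2) (2,1) (3,3) (4,3) (5,3) (1,3) (0,3) [ray(0,-1) blocked at (2,1)]
  BB@(3,1): attacks (4,2) (4,0) (2,2) (1,3) (0,4) (2,0) [ray(1,1) blocked at (4,2); ray(1,-1) blocked at (4,0); ray(-1,1) blocked at (0,4)]
  BN@(4,0): attacks (5,2) (3,2) (2,1)
  BQ@(4,2): attacks (4,3) (4,4) (4,5) (4,1) (4,0) (5,2) (3,2) (2,2) (1,2) (0,2) (5,3) (5,1) (3,3) (2,4) (1,5) (3,1) [ray(0,-1) blocked at (4,0); ray(-1,-1) blocked at (3,1)]
  BN@(5,5): attacks (4,3) (3,4)
B attacks (0,2): yes

Answer: yes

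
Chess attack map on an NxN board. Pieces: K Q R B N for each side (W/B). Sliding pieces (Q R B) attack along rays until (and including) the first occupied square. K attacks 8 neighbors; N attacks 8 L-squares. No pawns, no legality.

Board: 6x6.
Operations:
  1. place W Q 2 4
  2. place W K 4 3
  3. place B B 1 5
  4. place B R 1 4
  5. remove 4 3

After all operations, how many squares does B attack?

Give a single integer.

Answer: 7

Derivation:
Op 1: place WQ@(2,4)
Op 2: place WK@(4,3)
Op 3: place BB@(1,5)
Op 4: place BR@(1,4)
Op 5: remove (4,3)
Per-piece attacks for B:
  BR@(1,4): attacks (1,5) (1,3) (1,2) (1,1) (1,0) (2,4) (0,4) [ray(0,1) blocked at (1,5); ray(1,0) blocked at (2,4)]
  BB@(1,5): attacks (2,4) (0,4) [ray(1,-1) blocked at (2,4)]
Union (7 distinct): (0,4) (1,0) (1,1) (1,2) (1,3) (1,5) (2,4)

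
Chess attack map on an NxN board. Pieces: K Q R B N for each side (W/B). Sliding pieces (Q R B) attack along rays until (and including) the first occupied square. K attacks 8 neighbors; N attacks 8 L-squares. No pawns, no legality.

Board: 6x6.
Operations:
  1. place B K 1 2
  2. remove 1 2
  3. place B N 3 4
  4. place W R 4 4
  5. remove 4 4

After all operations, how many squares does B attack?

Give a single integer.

Answer: 6

Derivation:
Op 1: place BK@(1,2)
Op 2: remove (1,2)
Op 3: place BN@(3,4)
Op 4: place WR@(4,4)
Op 5: remove (4,4)
Per-piece attacks for B:
  BN@(3,4): attacks (5,5) (1,5) (4,2) (5,3) (2,2) (1,3)
Union (6 distinct): (1,3) (1,5) (2,2) (4,2) (5,3) (5,5)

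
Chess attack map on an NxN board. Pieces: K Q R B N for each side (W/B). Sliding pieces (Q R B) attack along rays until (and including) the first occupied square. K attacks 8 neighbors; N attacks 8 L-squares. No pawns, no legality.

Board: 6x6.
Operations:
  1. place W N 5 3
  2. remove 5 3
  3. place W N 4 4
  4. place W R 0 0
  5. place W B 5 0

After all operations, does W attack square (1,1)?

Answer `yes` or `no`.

Op 1: place WN@(5,3)
Op 2: remove (5,3)
Op 3: place WN@(4,4)
Op 4: place WR@(0,0)
Op 5: place WB@(5,0)
Per-piece attacks for W:
  WR@(0,0): attacks (0,1) (0,2) (0,3) (0,4) (0,5) (1,0) (2,0) (3,0) (4,0) (5,0) [ray(1,0) blocked at (5,0)]
  WN@(4,4): attacks (2,5) (5,2) (3,2) (2,3)
  WB@(5,0): attacks (4,1) (3,2) (2,3) (1,4) (0,5)
W attacks (1,1): no

Answer: no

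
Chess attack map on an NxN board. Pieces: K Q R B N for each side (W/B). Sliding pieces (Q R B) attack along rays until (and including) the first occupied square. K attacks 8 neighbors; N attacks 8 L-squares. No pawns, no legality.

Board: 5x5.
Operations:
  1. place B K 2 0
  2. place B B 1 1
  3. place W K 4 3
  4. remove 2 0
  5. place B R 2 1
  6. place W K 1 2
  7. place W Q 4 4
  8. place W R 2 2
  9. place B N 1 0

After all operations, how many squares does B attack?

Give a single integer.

Answer: 7

Derivation:
Op 1: place BK@(2,0)
Op 2: place BB@(1,1)
Op 3: place WK@(4,3)
Op 4: remove (2,0)
Op 5: place BR@(2,1)
Op 6: place WK@(1,2)
Op 7: place WQ@(4,4)
Op 8: place WR@(2,2)
Op 9: place BN@(1,0)
Per-piece attacks for B:
  BN@(1,0): attacks (2,2) (3,1) (0,2)
  BB@(1,1): attacks (2,2) (2,0) (0,2) (0,0) [ray(1,1) blocked at (2,2)]
  BR@(2,1): attacks (2,2) (2,0) (3,1) (4,1) (1,1) [ray(0,1) blocked at (2,2); ray(-1,0) blocked at (1,1)]
Union (7 distinct): (0,0) (0,2) (1,1) (2,0) (2,2) (3,1) (4,1)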